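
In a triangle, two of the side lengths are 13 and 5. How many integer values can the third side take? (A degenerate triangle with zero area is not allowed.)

9

The triangle inequality gives |13 − 5| < c < 13 + 5, i.e. 8 < c < 18.
So c can be any integer from 9 to 17: 9 values.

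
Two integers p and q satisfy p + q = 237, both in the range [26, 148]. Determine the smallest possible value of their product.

For a fixed sum, pq is smallest when p and q are as far apart as possible.
The extreme feasible split is p = 89, q = 148, giving pq = 13172.

13172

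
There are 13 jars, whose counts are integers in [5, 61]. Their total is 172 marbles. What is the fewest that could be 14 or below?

Let j be the number exceeding 14. Then the total is ≥ 15·j + 5·(13 − j) = 65 + 10j.
So 10j ≤ 107 and j ≤ 10; hence at least 13 − 10 = 3 are ≤ 14.
Exactly 3 works: 3 values at 5 and 10 at 15 total 165; raise one of the low values by 7 (still ≤ 14) to hit 172.

3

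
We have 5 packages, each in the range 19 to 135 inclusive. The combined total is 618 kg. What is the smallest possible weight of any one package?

To make one package as small as possible, make the other 4 as large as possible.
The other 4 contribute at most 4 × 135 = 540, leaving at least 618 − 540 = 78.
Since 78 ≥ 19, this is achievable: one at 78 and 4 at 135.

78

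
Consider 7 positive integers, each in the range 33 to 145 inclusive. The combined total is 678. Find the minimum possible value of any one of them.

Minimizing one value means maximizing the remaining 6.
The other 6 can take up 6 × 145 = 870 ≥ 678 − 33, so one integer can sit at its floor of 33.
Achievable: one at 33 and the other 6 totalling 645, which fits since 6 × 33 ≤ 645 ≤ 6 × 145.

33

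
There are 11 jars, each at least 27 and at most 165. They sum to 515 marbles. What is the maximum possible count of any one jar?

To make one jar as large as possible, make the other 10 as small as possible.
The other 10 contribute at least 10 × 27 = 270, leaving at most 515 − 270 = 245.
But each jar is capped at 165, so the maximum is 165.
Achievable: one at 165 and the other 10 totalling 350, which fits since 10 × 27 ≤ 350 ≤ 10 × 165.

165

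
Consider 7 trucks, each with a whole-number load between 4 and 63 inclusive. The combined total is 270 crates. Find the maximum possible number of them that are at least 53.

4

If k of the values are ≥ 53, the total is ≥ 53k + 4(7 − k).
Setting 53k + 4(7 − k) ≤ 270 gives 49k ≤ 242, so k ≤ 4.
k = 4 is achieved by 4 values at 53 and 3 at 4, total 224; add 46 to one value (staying below 53) to reach 270.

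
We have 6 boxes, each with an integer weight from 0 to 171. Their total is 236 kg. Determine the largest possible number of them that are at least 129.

1

Suppose k of them are at least 129. Those contribute at least 129 each and the other 6 − k at least 0 each.
So the total is at least 129k + 0(6 − k) = 0 + 129k. This must be ≤ 236, giving k ≤ 1.
k = 1 is achieved by 1 value at 129 and 5 at 0, total 129; add 107 to one value (staying below 129) to reach 236.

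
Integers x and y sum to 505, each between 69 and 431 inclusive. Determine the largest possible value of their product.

With x + y fixed, xy peaks when the two are closest together.
Taking x = 252 and y = 253 (both in [69, 431]) gives xy = 63756.

63756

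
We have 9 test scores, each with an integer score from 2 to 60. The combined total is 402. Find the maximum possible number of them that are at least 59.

6

Suppose k of them are at least 59. Those contribute at least 59 each and the other 9 − k at least 2 each.
So the total is at least 59k + 2(9 − k) = 18 + 57k. This must be ≤ 402, giving k ≤ 6.
k = 6 is achieved by 6 values at 59 and 3 at 2, total 360; add 42 to one value (staying below 59) to reach 402.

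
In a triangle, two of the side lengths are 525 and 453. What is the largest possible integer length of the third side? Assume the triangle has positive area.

The third side must be less than 525 + 453 = 978.
The largest integer below 978 is 977.

977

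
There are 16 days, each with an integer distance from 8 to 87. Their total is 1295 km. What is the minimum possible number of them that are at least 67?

Each value short of 67 is at most 66, costing at least 87 − 66 = 21 against the maximum total of 1392.
We can afford to lose at most 1392 − 1295 = 97, so at most ⌊97/21⌋ = 4 fall short, and at least 12 are ≥ 67.
Exactly 12 works: 12 values at 87 and 4 at 66 total 1308; lower one of the high values by 13 (still ≥ 67) to hit 1295.

12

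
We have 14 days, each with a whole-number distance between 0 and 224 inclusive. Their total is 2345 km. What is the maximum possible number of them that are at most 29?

4

Suppose k of them are at most 29. Those contribute at most 29 each and the rest at most 224 each.
So the total is at most 29k + 224(14 − k) = 3136 − 195k. This must still be ≥ 2345, so k ≤ 4.
k = 4 is achieved by 4 values at 29 and 10 at 224, total 2356; lower one of the 224's by 11 (still > 29) to reach 2345.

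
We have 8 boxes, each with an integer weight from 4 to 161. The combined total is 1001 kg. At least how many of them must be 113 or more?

Suppose at most 8 − j of them reach 113; then j values are ≤ 112 and the rest ≤ 161.
The total is then ≤ 112·j + 161·(8 − j) = 1288 − 49j. For this to be ≥ 1001 we need j ≤ 5, so at least 8 − 5 = 3 must reach 113.
Exactly 3 works: 3 values at 161 and 5 at 112 total 1043; lower one of the high values by 42 (still ≥ 113) to hit 1001.

3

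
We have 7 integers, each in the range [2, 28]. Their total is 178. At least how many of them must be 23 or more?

4

If only k of them are at least 23, the other 7 − k are at most 22, so the total is at most k·28 + (7 − k)·22.
This must reach 178, so k·28 + (7 − k)·22 ≥ 178, giving k ≥ 4.
Exactly 4 works: 4 values at 28 and 3 at 22 total 178.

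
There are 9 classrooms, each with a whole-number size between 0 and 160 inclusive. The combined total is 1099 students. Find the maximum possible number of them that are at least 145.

If k of the values are ≥ 145, the total is ≥ 145k + 0(9 − k).
Setting 145k + 0(9 − k) ≤ 1099 gives 145k ≤ 1099, so k ≤ 7.
k = 7 is achieved by 7 values at 145 and 2 at 0, total 1015; add 84 to one value (staying below 145) to reach 1099.

7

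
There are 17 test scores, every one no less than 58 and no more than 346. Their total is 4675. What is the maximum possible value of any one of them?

346

Maximizing one value means minimizing the remaining 16.
The other 16 contribute at least 16 × 58 = 928, leaving at most 4675 − 928 = 3747.
But each score is capped at 346, so the maximum is 346.
Achievable: one at 346 and the other 16 totalling 4329, which fits since 16 × 58 ≤ 4329 ≤ 16 × 346.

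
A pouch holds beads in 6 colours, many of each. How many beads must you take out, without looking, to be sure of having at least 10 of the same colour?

In the worst case you draw 9 of each of the 6 colours: 6 × 9 = 54.
One more forces 10 of some colour, so 54 + 1 = 55.

55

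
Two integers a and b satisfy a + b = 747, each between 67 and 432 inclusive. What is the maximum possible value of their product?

With a + b fixed, ab peaks when the two are closest together.
Taking a = 373 and b = 374 (both in [67, 432]) gives ab = 139502.

139502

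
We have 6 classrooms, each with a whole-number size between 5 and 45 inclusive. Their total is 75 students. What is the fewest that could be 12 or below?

Each value above 12 is at least 13, contributing at least 13 − 5 = 8 above the floor 5.
The sum exceeds the floor total 30 by 45, so at most ⌊45/8⌋ = 5 exceed 12, and at least 1 are ≤ 12.
Exactly 1 works: 1 value at 5 and 5 at 13 total 70; raise one of the low values by 5 (still ≤ 12) to hit 75.

1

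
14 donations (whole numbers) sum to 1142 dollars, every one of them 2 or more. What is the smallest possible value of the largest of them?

The average is 1142/14 > 81, so not all 14 can be 81 or less; the largest is ≥ 82.
Taking 6 copies of 81 and 8 copies of 82 gives exactly 1142, so 82 is attained.

82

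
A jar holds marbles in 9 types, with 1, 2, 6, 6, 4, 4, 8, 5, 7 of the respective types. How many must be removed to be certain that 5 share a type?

In the worst case you take as many as possible of each type without reaching 5: 1 + 2 + 4 + 4 + 4 + 4 + 4 + 4 + 4 = 31.
The next one must give 5 of some type, so 31 + 1 = 32.

32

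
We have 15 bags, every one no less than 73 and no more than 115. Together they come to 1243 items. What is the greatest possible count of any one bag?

To make one bag as large as possible, make the other 14 as small as possible.
The other 14 contribute at least 14 × 73 = 1022, leaving at most 1243 − 1022 = 221.
But each bag is capped at 115, so the maximum is 115.
Achievable: one at 115 and the other 14 totalling 1128, which fits since 14 × 73 ≤ 1128 ≤ 14 × 115.

115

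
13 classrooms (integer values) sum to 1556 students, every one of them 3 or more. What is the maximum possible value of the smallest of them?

The 13 values sum to 1556, so their minimum is at most ⌊1556/13⌋ = 119.
Taking 4 copies of 119 and 9 copies of 120 gives exactly 1556, so 119 is attained.

119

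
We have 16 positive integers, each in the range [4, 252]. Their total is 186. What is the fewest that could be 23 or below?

Let j be the number exceeding 23. Then the total is ≥ 24·j + 4·(16 − j) = 64 + 20j.
So 20j ≤ 122 and j ≤ 6; hence at least 16 − 6 = 10 are ≤ 23.
Exactly 10 works: 10 values at 4 and 6 at 24 total 184; raise one of the low values by 2 (still ≤ 23) to hit 186.

10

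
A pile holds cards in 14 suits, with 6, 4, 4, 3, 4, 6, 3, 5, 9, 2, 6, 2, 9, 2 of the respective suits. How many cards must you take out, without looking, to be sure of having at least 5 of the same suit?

In the worst case you take as many as possible of each suit without reaching 5: 4 + 4 + 4 + 3 + 4 + 4 + 3 + 4 + 4 + 2 + 4 + 2 + 4 + 2 = 48.
The next one must give 5 of some suit, so 48 + 1 = 49.

49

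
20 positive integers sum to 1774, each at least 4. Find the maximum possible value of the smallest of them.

88

The average is 1774/20 < 89, so some value is ≤ 88.
Equality holds with 6 values of 88 and 14 values of 89.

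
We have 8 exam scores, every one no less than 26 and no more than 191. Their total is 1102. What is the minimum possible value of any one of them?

26

To make one score as small as possible, make the other 7 as large as possible.
The other 7 can take up 7 × 191 = 1337 ≥ 1102 − 26, so one score can sit at its floor of 26.
Achievable: one at 26 and the other 7 totalling 1076, which fits since 7 × 26 ≤ 1076 ≤ 7 × 191.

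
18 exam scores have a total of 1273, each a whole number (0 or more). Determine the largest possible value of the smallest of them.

70

The 18 values sum to 1273, so their minimum is at most ⌊1273/18⌋ = 70.
Equality holds with 5 values of 70 and 13 values of 71.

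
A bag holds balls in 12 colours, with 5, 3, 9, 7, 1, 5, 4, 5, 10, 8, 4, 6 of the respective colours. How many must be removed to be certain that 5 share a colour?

In the worst case you take as many as possible of each colour without reaching 5: 4 + 3 + 4 + 4 + 1 + 4 + 4 + 4 + 4 + 4 + 4 + 4 = 44.
The next one must give 5 of some colour, so 44 + 1 = 45.

45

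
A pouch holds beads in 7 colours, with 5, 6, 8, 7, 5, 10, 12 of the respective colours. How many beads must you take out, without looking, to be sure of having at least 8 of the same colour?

In the worst case you take as many as possible of each colour without reaching 8: 5 + 6 + 7 + 7 + 5 + 7 + 7 = 44.
The next one must give 8 of some colour, so 44 + 1 = 45.

45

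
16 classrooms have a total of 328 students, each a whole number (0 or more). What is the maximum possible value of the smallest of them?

20

The 16 values sum to 328, so their minimum is at most ⌊328/16⌋ = 20.
Taking 8 copies of 20 and 8 copies of 21 gives exactly 328, so 20 is attained.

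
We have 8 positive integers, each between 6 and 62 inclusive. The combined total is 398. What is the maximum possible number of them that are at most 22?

2

Suppose k of them are at most 22. Those contribute at most 22 each and the rest at most 62 each.
So the total is at most 22k + 62(8 − k) = 496 − 40k. This must still be ≥ 398, so k ≤ 2.
k = 2 is achieved by 2 values at 22 and 6 at 62, total 416; lower one of the 62's by 18 (still > 22) to reach 398.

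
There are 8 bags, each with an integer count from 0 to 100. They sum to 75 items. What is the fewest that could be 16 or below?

Let j be the number exceeding 16. Then the total is ≥ 17·j + 0·(8 − j) = 0 + 17j.
So 17j ≤ 75 and j ≤ 4; hence at least 8 − 4 = 4 are ≤ 16.
Exactly 4 works: 4 values at 0 and 4 at 17 total 68; raise one of the low values by 7 (still ≤ 16) to hit 75.

4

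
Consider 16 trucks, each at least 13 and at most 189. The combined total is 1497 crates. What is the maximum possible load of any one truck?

Maximizing one value means minimizing the remaining 15.
The other 15 contribute at least 15 × 13 = 195, leaving at most 1497 − 195 = 1302.
But each truck is capped at 189, so the maximum is 189.
Achievable: one at 189 and the other 15 totalling 1308, which fits since 15 × 13 ≤ 1308 ≤ 15 × 189.

189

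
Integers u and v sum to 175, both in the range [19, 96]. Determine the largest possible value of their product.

7656

uv = u(175 − u) is maximized when u is as near 175/2 as the bounds allow.
Taking u = 87 and v = 88 (both in [19, 96]) gives uv = 7656.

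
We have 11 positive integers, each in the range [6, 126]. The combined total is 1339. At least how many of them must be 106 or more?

9

Suppose at most 11 − j of them reach 106; then j values are ≤ 105 and the rest ≤ 126.
The total is then ≤ 105·j + 126·(11 − j) = 1386 − 21j. For this to be ≥ 1339 we need j ≤ 2, so at least 11 − 2 = 9 must reach 106.
Exactly 9 works: 9 values at 126 and 2 at 105 total 1344; lower one of the high values by 5 (still ≥ 106) to hit 1339.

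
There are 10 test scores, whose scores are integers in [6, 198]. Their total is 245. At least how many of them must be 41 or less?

5

Each value above 41 is at least 42, contributing at least 42 − 6 = 36 above the floor 6.
The sum exceeds the floor total 60 by 185, so at most ⌊185/36⌋ = 5 exceed 41, and at least 5 are ≤ 41.
Exactly 5 works: 5 values at 6 and 5 at 42 total 240; raise one of the low values by 5 (still ≤ 41) to hit 245.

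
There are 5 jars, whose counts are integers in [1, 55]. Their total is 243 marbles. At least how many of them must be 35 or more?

4

If only k of them are at least 35, the other 5 − k are at most 34, so the total is at most k·55 + (5 − k)·34.
This must reach 243, so k·55 + (5 − k)·34 ≥ 243, giving k ≥ 4.
Exactly 4 works: 4 values at 55 and 1 at 34 total 254; lower one of the high values by 11 (still ≥ 35) to hit 243.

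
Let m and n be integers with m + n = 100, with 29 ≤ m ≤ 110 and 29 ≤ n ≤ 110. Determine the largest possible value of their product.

2500

mn = m(100 − m) is maximized when m is as near 100/2 as the bounds allow.
Taking m = 50 and n = 50 (both in [29, 110]) gives mn = 2500.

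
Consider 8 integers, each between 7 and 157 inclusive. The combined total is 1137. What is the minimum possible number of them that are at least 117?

6

If only k of them are at least 117, the other 8 − k are at most 116, so the total is at most k·157 + (8 − k)·116.
This must reach 1137, so k·157 + (8 − k)·116 ≥ 1137, giving k ≥ 6.
Exactly 6 works: 6 values at 157 and 2 at 116 total 1174; lower one of the high values by 37 (still ≥ 117) to hit 1137.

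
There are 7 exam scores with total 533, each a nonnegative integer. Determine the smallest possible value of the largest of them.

77

Some value must be at least ⌈533/7⌉ = 77, since 7 × 76 = 532 < 533.
Achievable: 1 of them at 77 and 6 at 76 total 533.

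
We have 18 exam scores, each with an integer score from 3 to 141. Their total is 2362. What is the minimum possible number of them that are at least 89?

Suppose at most 18 − j of them reach 89; then j values are ≤ 88 and the rest ≤ 141.
The total is then ≤ 88·j + 141·(18 − j) = 2538 − 53j. For this to be ≥ 2362 we need j ≤ 3, so at least 18 − 3 = 15 must reach 89.
Exactly 15 works: 15 values at 141 and 3 at 88 total 2379; lower one of the high values by 17 (still ≥ 89) to hit 2362.

15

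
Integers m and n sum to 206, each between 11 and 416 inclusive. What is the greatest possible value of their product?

With m + n fixed, mn peaks when the two are closest together.
Taking m = 103 and n = 103 (both in [11, 416]) gives mn = 10609.

10609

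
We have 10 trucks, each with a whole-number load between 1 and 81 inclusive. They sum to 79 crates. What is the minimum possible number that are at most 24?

Each value above 24 is at least 25, contributing at least 25 − 1 = 24 above the floor 1.
The sum exceeds the floor total 10 by 69, so at most ⌊69/24⌋ = 2 exceed 24, and at least 8 are ≤ 24.
Exactly 8 works: 8 values at 1 and 2 at 25 total 58; raise one of the low values by 21 (still ≤ 24) to hit 79.

8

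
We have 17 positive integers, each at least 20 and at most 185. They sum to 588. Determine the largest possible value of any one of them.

To make one integer as large as possible, make the other 16 as small as possible.
The other 16 contribute at least 16 × 20 = 320, leaving at most 588 − 320 = 268.
But each integer is capped at 185, so the maximum is 185.
Achievable: one at 185 and the other 16 totalling 403, which fits since 16 × 20 ≤ 403 ≤ 16 × 185.

185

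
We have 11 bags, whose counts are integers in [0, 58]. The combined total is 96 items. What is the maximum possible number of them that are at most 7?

Suppose k of them are at most 7. Those contribute at most 7 each and the rest at most 58 each.
So the total is at most 7k + 58(11 − k) = 638 − 51k. This must still be ≥ 96, so k ≤ 10.
k = 10 is achieved by 10 values at 7 and 1 at 58, total 128; lower one of the 58's by 32 (still > 7) to reach 96.

10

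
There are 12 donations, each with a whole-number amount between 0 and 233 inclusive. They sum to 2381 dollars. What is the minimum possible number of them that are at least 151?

If only k of them are at least 151, the other 12 − k are at most 150, so the total is at most k·233 + (12 − k)·150.
This must reach 2381, so k·233 + (12 − k)·150 ≥ 2381, giving k ≥ 7.
Exactly 7 works: 7 values at 233 and 5 at 150 total 2381.

7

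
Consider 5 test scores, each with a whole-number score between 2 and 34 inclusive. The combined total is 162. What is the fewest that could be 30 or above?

4

Each value short of 30 is at most 29, costing at least 34 − 29 = 5 against the maximum total of 170.
We can afford to lose at most 170 − 162 = 8, so at most ⌊8/5⌋ = 1 fall short, and at least 4 are ≥ 30.
Exactly 4 works: 4 values at 34 and 1 at 29 total 165; lower one of the high values by 3 (still ≥ 30) to hit 162.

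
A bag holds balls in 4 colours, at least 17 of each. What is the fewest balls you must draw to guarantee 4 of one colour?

13

You could draw 3 of every colour without reaching 4 of any — 12 in all.
One more forces 4 of some colour, so 12 + 1 = 13.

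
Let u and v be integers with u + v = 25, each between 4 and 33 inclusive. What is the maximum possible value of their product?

156

uv = u(25 − u) is maximized when u is as near 25/2 as the bounds allow.
Taking u = 12 and v = 13 (both in [4, 33]) gives uv = 156.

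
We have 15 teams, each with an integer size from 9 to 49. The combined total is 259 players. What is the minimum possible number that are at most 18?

Let j be the number exceeding 18. Then the total is ≥ 19·j + 9·(15 − j) = 135 + 10j.
So 10j ≤ 124 and j ≤ 12; hence at least 15 − 12 = 3 are ≤ 18.
Exactly 3 works: 3 values at 9 and 12 at 19 total 255; raise one of the low values by 4 (still ≤ 18) to hit 259.

3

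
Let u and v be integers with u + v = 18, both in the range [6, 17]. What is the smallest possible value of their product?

Since u + v is fixed, pushing one of them to its bound minimizes the product.
The extreme feasible split is u = 6, v = 12, giving uv = 72.

72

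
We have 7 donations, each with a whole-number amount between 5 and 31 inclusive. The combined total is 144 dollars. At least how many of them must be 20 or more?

Suppose at most 7 − j of them reach 20; then j values are ≤ 19 and the rest ≤ 31.
The total is then ≤ 19·j + 31·(7 − j) = 217 − 12j. For this to be ≥ 144 we need j ≤ 6, so at least 7 − 6 = 1 must reach 20.
Exactly 1 works: 1 value at 31 and 6 at 19 total 145; lower one of the high values by 1 (still ≥ 20) to hit 144.

1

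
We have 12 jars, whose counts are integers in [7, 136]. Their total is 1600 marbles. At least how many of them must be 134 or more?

Suppose at most 12 − j of them reach 134; then j values are ≤ 133 and the rest ≤ 136.
The total is then ≤ 133·j + 136·(12 − j) = 1632 − 3j. For this to be ≥ 1600 we need j ≤ 10, so at least 12 − 10 = 2 must reach 134.
Exactly 2 works: 2 values at 136 and 10 at 133 total 1602; lower one of the high values by 2 (still ≥ 134) to hit 1600.

2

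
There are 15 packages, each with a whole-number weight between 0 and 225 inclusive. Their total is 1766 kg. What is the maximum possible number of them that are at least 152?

11

If k of the values are ≥ 152, the total is ≥ 152k + 0(15 − k).
Setting 152k + 0(15 − k) ≤ 1766 gives 152k ≤ 1766, so k ≤ 11.
k = 11 is achieved by 11 values at 152 and 4 at 0, total 1672; add 94 to one value (staying below 152) to reach 1766.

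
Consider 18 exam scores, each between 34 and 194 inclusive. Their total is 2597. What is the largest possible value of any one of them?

194

Maximizing one value means minimizing the remaining 17.
The other 17 contribute at least 17 × 34 = 578, leaving at most 2597 − 578 = 2019.
But each score is capped at 194, so the maximum is 194.
Achievable: one at 194 and the other 17 totalling 2403, which fits since 17 × 34 ≤ 2403 ≤ 17 × 194.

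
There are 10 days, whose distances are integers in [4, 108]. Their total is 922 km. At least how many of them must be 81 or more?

If only k of them are at least 81, the other 10 − k are at most 80, so the total is at most k·108 + (10 − k)·80.
This must reach 922, so k·108 + (10 − k)·80 ≥ 922, giving k ≥ 5.
Exactly 5 works: 5 values at 108 and 5 at 80 total 940; lower one of the high values by 18 (still ≥ 81) to hit 922.

5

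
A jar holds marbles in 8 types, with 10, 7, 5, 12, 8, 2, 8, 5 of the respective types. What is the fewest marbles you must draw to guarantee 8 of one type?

48

In the worst case you take as many as possible of each type without reaching 8: 7 + 7 + 5 + 7 + 7 + 2 + 7 + 5 = 47.
The next one must give 8 of some type, so 47 + 1 = 48.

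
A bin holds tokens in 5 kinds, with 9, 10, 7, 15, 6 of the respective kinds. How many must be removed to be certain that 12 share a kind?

In the worst case you take as many as possible of each kind without reaching 12: 9 + 10 + 7 + 11 + 6 = 43.
The next one must give 12 of some kind, so 43 + 1 = 44.

44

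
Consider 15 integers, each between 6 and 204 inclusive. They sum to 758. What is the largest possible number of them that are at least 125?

Suppose k of them are at least 125. Those contribute at least 125 each and the other 15 − k at least 6 each.
So the total is at least 125k + 6(15 − k) = 90 + 119k. This must be ≤ 758, giving k ≤ 5.
k = 5 is achieved by 5 values at 125 and 10 at 6, total 685; add 73 to one value (staying below 125) to reach 758.

5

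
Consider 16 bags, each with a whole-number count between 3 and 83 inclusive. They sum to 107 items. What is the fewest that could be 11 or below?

10

Let j be the number exceeding 11. Then the total is ≥ 12·j + 3·(16 − j) = 48 + 9j.
So 9j ≤ 59 and j ≤ 6; hence at least 16 − 6 = 10 are ≤ 11.
Exactly 10 works: 10 values at 3 and 6 at 12 total 102; raise one of the low values by 5 (still ≤ 11) to hit 107.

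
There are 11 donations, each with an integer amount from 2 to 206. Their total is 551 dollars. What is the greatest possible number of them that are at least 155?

With k values at 155 or above and the rest at least 2, the sum is at least 22 + 153k.
Since the sum is 551, we need 153k ≤ 529, i.e. k ≤ 3.
k = 3 is achieved by 3 values at 155 and 8 at 2, total 481; add 70 to one value (staying below 155) to reach 551.

3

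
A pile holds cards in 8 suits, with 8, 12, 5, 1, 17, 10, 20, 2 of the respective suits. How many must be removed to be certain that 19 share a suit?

74

In the worst case you take as many as possible of each suit without reaching 19: 8 + 12 + 5 + 1 + 17 + 10 + 18 + 2 = 73.
The next one must give 19 of some suit, so 73 + 1 = 74.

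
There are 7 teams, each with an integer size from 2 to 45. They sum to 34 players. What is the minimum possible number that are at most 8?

5

Each value above 8 is at least 9, contributing at least 9 − 2 = 7 above the floor 2.
The sum exceeds the floor total 14 by 20, so at most ⌊20/7⌋ = 2 exceed 8, and at least 5 are ≤ 8.
Exactly 5 works: 5 values at 2 and 2 at 9 total 28; raise one of the low values by 6 (still ≤ 8) to hit 34.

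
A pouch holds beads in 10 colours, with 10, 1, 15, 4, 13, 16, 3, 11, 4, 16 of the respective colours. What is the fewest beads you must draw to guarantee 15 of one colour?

89

In the worst case you take as many as possible of each colour without reaching 15: 10 + 1 + 14 + 4 + 13 + 14 + 3 + 11 + 4 + 14 = 88.
The next one must give 15 of some colour, so 88 + 1 = 89.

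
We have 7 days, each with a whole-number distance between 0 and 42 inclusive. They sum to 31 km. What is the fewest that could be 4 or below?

Let j be the number exceeding 4. Then the total is ≥ 5·j + 0·(7 − j) = 0 + 5j.
So 5j ≤ 31 and j ≤ 6; hence at least 7 − 6 = 1 are ≤ 4.
Exactly 1 works: 1 value at 0 and 6 at 5 total 30; raise one of the low values by 1 (still ≤ 4) to hit 31.

1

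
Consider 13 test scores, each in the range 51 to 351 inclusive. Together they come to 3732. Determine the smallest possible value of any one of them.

51

To make one score as small as possible, make the other 12 as large as possible.
The other 12 can take up 12 × 351 = 4212 ≥ 3732 − 51, so one score can sit at its floor of 51.
Achievable: one at 51 and the other 12 totalling 3681, which fits since 12 × 51 ≤ 3681 ≤ 12 × 351.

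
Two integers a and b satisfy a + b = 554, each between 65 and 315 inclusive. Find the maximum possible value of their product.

76729

ab = a(554 − a) is maximized when a is as near 554/2 as the bounds allow.
Taking a = 277 and b = 277 (both in [65, 315]) gives ab = 76729.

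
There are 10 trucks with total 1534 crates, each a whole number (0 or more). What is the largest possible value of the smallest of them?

The average is 1534/10 < 154, so some value is ≤ 153.
Equality holds with 6 values of 153 and 4 values of 154.

153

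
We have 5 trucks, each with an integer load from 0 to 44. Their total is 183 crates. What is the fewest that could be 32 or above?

3

If only k of them are at least 32, the other 5 − k are at most 31, so the total is at most k·44 + (5 − k)·31.
This must reach 183, so k·44 + (5 − k)·31 ≥ 183, giving k ≥ 3.
Exactly 3 works: 3 values at 44 and 2 at 31 total 194; lower one of the high values by 11 (still ≥ 32) to hit 183.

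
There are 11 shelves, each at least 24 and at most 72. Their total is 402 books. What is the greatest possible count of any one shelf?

72

To make one shelf as large as possible, make the other 10 as small as possible.
The other 10 contribute at least 10 × 24 = 240, leaving at most 402 − 240 = 162.
But each shelf is capped at 72, so the maximum is 72.
Achievable: one at 72 and the other 10 totalling 330, which fits since 10 × 24 ≤ 330 ≤ 10 × 72.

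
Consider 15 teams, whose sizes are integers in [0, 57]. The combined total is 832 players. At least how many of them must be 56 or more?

4

Suppose at most 15 − j of them reach 56; then j values are ≤ 55 and the rest ≤ 57.
The total is then ≤ 55·j + 57·(15 − j) = 855 − 2j. For this to be ≥ 832 we need j ≤ 11, so at least 15 − 11 = 4 must reach 56.
Exactly 4 works: 4 values at 57 and 11 at 55 total 833; lower one of the high values by 1 (still ≥ 56) to hit 832.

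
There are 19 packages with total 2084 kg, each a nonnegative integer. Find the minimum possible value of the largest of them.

110

If every one of the 19 were at most 109, the total would be at most 19 × 109 = 2071 < 2084.
Achievable: 13 of them at 110 and 6 at 109 total 2084.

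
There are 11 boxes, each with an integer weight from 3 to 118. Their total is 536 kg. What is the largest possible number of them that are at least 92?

Suppose k of them are at least 92. Those contribute at least 92 each and the other 11 − k at least 3 each.
So the total is at least 92k + 3(11 − k) = 33 + 89k. This must be ≤ 536, giving k ≤ 5.
k = 5 is achieved by 5 values at 92 and 6 at 3, total 478; add 58 to one value (staying below 92) to reach 536.

5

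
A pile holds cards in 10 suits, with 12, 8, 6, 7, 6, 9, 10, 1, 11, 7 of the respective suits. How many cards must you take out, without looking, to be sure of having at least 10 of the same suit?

72

In the worst case you take as many as possible of each suit without reaching 10: 9 + 8 + 6 + 7 + 6 + 9 + 9 + 1 + 9 + 7 = 71.
The next one must give 10 of some suit, so 71 + 1 = 72.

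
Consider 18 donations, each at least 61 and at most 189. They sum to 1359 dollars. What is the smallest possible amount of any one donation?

61

Minimizing one value means maximizing the remaining 17.
The other 17 can take up 17 × 189 = 3213 ≥ 1359 − 61, so one donation can sit at its floor of 61.
Achievable: one at 61 and the other 17 totalling 1298, which fits since 17 × 61 ≤ 1298 ≤ 17 × 189.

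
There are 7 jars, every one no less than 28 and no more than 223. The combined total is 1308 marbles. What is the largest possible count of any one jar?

223

Maximizing one value means minimizing the remaining 6.
The other 6 contribute at least 6 × 28 = 168, leaving at most 1308 − 168 = 1140.
But each jar is capped at 223, so the maximum is 223.
Achievable: one at 223 and the other 6 totalling 1085, which fits since 6 × 28 ≤ 1085 ≤ 6 × 223.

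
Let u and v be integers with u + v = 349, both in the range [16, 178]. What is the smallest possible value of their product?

30438

uv = u(349 − u) is concave in u, so over [171, 178] it is minimized at an endpoint.
At the endpoint u = 171, v = 349 − 171 = 178, so uv = 171 × 178 = 30438.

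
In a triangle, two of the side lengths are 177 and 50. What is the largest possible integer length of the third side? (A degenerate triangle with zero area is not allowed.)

The third side must be less than 177 + 50 = 227.
The largest integer below 227 is 226.

226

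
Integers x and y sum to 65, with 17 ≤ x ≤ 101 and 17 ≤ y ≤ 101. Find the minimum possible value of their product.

816

For a fixed sum, xy is smallest when x and y are as far apart as possible.
At the endpoint x = 17, y = 65 − 17 = 48, so xy = 17 × 48 = 816.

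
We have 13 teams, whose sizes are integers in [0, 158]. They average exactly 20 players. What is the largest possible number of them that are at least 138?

1

The total is 13 × 20 = 260.
If k of the values are ≥ 138, the total is ≥ 138k + 0(13 − k).
Setting 138k + 0(13 − k) ≤ 260 gives 138k ≤ 260, so k ≤ 1.
k = 1 is achieved by 1 value at 138 and 12 at 0, total 138; add 122 to one value (staying below 138) to reach 260.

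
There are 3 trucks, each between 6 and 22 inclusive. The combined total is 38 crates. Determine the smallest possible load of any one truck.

6

To make one truck as small as possible, make the other 2 as large as possible.
The other 2 can take up 2 × 22 = 44 ≥ 38 − 6, so one truck can sit at its floor of 6.
Achievable: one at 6 and the other 2 totalling 32, which fits since 2 × 6 ≤ 32 ≤ 2 × 22.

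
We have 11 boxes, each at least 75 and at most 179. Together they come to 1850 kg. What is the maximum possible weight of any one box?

To make one box as large as possible, make the other 10 as small as possible.
The other 10 contribute at least 10 × 75 = 750, leaving at most 1850 − 750 = 1100.
But each box is capped at 179, so the maximum is 179.
Achievable: one at 179 and the other 10 totalling 1671, which fits since 10 × 75 ≤ 1671 ≤ 10 × 179.

179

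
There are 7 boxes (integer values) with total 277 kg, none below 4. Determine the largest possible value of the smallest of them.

39

If every one of the 7 were at least 40, the total would be at least 7 × 40 = 280 > 277.
Taking 3 copies of 39 and 4 copies of 40 gives exactly 277, so 39 is attained.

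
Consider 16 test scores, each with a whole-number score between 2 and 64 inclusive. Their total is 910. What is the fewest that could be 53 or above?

Each value short of 53 is at most 52, costing at least 64 − 52 = 12 against the maximum total of 1024.
We can afford to lose at most 1024 − 910 = 114, so at most ⌊114/12⌋ = 9 fall short, and at least 7 are ≥ 53.
Exactly 7 works: 7 values at 64 and 9 at 52 total 916; lower one of the high values by 6 (still ≥ 53) to hit 910.

7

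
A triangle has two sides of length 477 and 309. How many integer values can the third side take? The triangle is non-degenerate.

617

The triangle inequality gives |477 − 309| < c < 477 + 309, i.e. 168 < c < 786.
So c can be any integer from 169 to 785: 617 values.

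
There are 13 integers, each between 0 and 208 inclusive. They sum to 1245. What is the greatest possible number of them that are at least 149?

8

Suppose k of them are at least 149. Those contribute at least 149 each and the other 13 − k at least 0 each.
So the total is at least 149k + 0(13 − k) = 0 + 149k. This must be ≤ 1245, giving k ≤ 8.
k = 8 is achieved by 8 values at 149 and 5 at 0, total 1192; add 53 to one value (staying below 149) to reach 1245.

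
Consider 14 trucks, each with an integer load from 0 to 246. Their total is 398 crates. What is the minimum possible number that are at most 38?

If only k of them are at most 38, the other 14 − k are at least 39, so the total is at least (14 − k)·39 + k·0.
This is ≤ 398, so (14 − k)·39 + 0k ≤ 398, which gives k ≥ 4.
Exactly 4 works: 4 values at 0 and 10 at 39 total 390; raise one of the low values by 8 (still ≤ 38) to hit 398.

4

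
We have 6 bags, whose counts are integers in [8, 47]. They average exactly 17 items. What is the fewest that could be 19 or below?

2

The total is 6 × 17 = 102.
Let j be the number exceeding 19. Then the total is ≥ 20·j + 8·(6 − j) = 48 + 12j.
So 12j ≤ 54 and j ≤ 4; hence at least 6 − 4 = 2 are ≤ 19.
Exactly 2 works: 2 values at 8 and 4 at 20 total 96; raise one of the low values by 6 (still ≤ 19) to hit 102.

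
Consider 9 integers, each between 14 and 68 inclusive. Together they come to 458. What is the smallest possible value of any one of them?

To make one integer as small as possible, make the other 8 as large as possible.
The other 8 can take up 8 × 68 = 544 ≥ 458 − 14, so one integer can sit at its floor of 14.
Achievable: one at 14 and the other 8 totalling 444, which fits since 8 × 14 ≤ 444 ≤ 8 × 68.

14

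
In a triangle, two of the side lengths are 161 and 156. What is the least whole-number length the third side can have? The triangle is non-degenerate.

6

The third side must exceed |161 − 156| = 5.
The smallest integer above 5 is 6.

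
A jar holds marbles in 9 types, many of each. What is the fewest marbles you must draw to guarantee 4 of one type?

28

In the worst case you draw 3 of each of the 9 types: 9 × 3 = 27.
One more forces 4 of some type, so 27 + 1 = 28.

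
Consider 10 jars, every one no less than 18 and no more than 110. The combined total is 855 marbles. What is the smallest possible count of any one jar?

Minimizing one value means maximizing the remaining 9.
The other 9 can take up 9 × 110 = 990 ≥ 855 − 18, so one jar can sit at its floor of 18.
Achievable: one at 18 and the other 9 totalling 837, which fits since 9 × 18 ≤ 837 ≤ 9 × 110.

18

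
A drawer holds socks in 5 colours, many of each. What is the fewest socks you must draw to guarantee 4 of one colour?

16

You could draw 3 of every colour without reaching 4 of any — 15 in all.
One more forces 4 of some colour, so 15 + 1 = 16.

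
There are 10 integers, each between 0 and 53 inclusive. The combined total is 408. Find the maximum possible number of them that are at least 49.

8

Suppose k of them are at least 49. Those contribute at least 49 each and the other 10 − k at least 0 each.
So the total is at least 49k + 0(10 − k) = 0 + 49k. This must be ≤ 408, giving k ≤ 8.
k = 8 is achieved by 8 values at 49 and 2 at 0, total 392; add 16 to one value (staying below 49) to reach 408.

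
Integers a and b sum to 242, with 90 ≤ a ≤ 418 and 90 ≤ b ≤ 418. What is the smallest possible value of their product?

ab = a(242 − a) is concave in a, so over [90, 152] it is minimized at an endpoint.
The extreme feasible split is a = 90, b = 152, giving ab = 13680.

13680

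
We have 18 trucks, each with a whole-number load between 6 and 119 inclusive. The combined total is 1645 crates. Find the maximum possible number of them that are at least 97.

16

If k of the values are ≥ 97, the total is ≥ 97k + 6(18 − k).
Setting 97k + 6(18 − k) ≤ 1645 gives 91k ≤ 1537, so k ≤ 16.
k = 16 is achieved by 16 values at 97 and 2 at 6, total 1564; add 81 to one value (staying below 97) to reach 1645.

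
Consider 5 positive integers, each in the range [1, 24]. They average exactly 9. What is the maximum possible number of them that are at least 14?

3

The total is 5 × 9 = 45.
Suppose k of them are at least 14. Those contribute at least 14 each and the other 5 − k at least 1 each.
So the total is at least 14k + 1(5 − k) = 5 + 13k. This must be ≤ 45, giving k ≤ 3.
k = 3 is achieved by 3 values at 14 and 2 at 1, total 44; add 1 to one value (staying below 14) to reach 45.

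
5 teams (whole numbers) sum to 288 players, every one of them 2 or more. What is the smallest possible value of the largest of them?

The average is 288/5 > 57, so not all 5 can be 57 or less; the largest is ≥ 58.
Equality holds with 3 values of 58 and 2 values of 57.

58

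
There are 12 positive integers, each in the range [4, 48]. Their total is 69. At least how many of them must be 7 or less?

Let j be the number exceeding 7. Then the total is ≥ 8·j + 4·(12 − j) = 48 + 4j.
So 4j ≤ 21 and j ≤ 5; hence at least 12 − 5 = 7 are ≤ 7.
Exactly 7 works: 7 values at 4 and 5 at 8 total 68; raise one of the low values by 1 (still ≤ 7) to hit 69.

7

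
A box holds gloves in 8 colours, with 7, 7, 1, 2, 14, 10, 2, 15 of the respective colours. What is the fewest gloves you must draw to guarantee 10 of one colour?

In the worst case you take as many as possible of each colour without reaching 10: 7 + 7 + 1 + 2 + 9 + 9 + 2 + 9 = 46.
The next one must give 10 of some colour, so 46 + 1 = 47.

47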